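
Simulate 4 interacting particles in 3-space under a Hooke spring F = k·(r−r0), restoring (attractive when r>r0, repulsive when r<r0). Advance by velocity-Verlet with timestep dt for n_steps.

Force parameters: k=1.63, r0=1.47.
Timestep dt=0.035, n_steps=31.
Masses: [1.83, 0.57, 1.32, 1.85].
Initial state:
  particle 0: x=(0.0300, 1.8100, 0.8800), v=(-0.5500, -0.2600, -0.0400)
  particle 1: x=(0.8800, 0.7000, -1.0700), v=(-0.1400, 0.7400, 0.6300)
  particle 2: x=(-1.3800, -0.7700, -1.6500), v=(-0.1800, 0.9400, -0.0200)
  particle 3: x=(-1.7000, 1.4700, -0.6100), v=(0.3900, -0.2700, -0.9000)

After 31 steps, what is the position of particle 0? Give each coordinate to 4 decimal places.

step 0: x0=(0.0300, 1.8100, 0.8800) x1=(0.8800, 0.7000, -1.0700) x2=(-1.3800, -0.7700, -1.6500) x3=(-1.7000, 1.4700, -0.6100)
step 1: x0=(0.0101, 1.7997, 0.8770) x1=(0.8706, 0.7261, -1.0467) x2=(-1.3849, -0.7347, -1.6490) x3=(-1.6853, 1.4599, -0.6416)
step 2: x0=(-0.0110, 1.7872, 0.8710) x1=(0.8523, 0.7524, -1.0212) x2=(-1.3872, -0.6946, -1.6446) x3=(-1.6686, 1.4487, -0.6731)
step 3: x0=(-0.0334, 1.7724, 0.8619) x1=(0.8253, 0.7787, -0.9938) x2=(-1.3867, -0.6501, -1.6369) x3=(-1.6498, 1.4364, -0.7047)
step 4: x0=(-0.0570, 1.7555, 0.8498) x1=(0.7901, 0.8050, -0.9647) x2=(-1.3836, -0.6011, -1.6259) x3=(-1.6293, 1.4231, -0.7362)
step 5: x0=(-0.0817, 1.7366, 0.8348) x1=(0.7468, 0.8310, -0.9341) x2=(-1.3780, -0.5481, -1.6118) x3=(-1.6069, 1.4089, -0.7674)
step 6: x0=(-0.1075, 1.7158, 0.8171) x1=(0.6962, 0.8568, -0.9024) x2=(-1.3699, -0.4911, -1.5946) x3=(-1.5830, 1.3939, -0.7985)
step 7: x0=(-0.1344, 1.6932, 0.7967) x1=(0.6386, 0.8821, -0.8697) x2=(-1.3594, -0.4305, -1.5745) x3=(-1.5575, 1.3782, -0.8292)
step 8: x0=(-0.1623, 1.6690, 0.7737) x1=(0.5748, 0.9069, -0.8365) x2=(-1.3468, -0.3666, -1.5517) x3=(-1.5306, 1.3620, -0.8596)
step 9: x0=(-0.1913, 1.6431, 0.7483) x1=(0.5054, 0.9311, -0.8030) x2=(-1.3320, -0.2997, -1.5263) x3=(-1.5025, 1.3453, -0.8896)
step 10: x0=(-0.2212, 1.6159, 0.7208) x1=(0.4311, 0.9547, -0.7694) x2=(-1.3154, -0.2301, -1.4984) x3=(-1.4733, 1.3283, -0.9192)
step 11: x0=(-0.2520, 1.5875, 0.6911) x1=(0.3527, 0.9775, -0.7359) x2=(-1.2970, -0.1581, -1.4683) x3=(-1.4432, 1.3111, -0.9482)
step 12: x0=(-0.2837, 1.5579, 0.6596) x1=(0.2711, 0.9995, -0.7028) x2=(-1.2770, -0.0841, -1.4362) x3=(-1.4123, 1.2938, -0.9768)
step 13: x0=(-0.3162, 1.5273, 0.6264) x1=(0.1869, 1.0208, -0.6702) x2=(-1.2557, -0.0085, -1.4022) x3=(-1.3808, 1.2765, -1.0048)
step 14: x0=(-0.3495, 1.4959, 0.5917) x1=(0.1010, 1.0414, -0.6383) x2=(-1.2332, 0.0684, -1.3666) x3=(-1.3489, 1.2594, -1.0323)
step 15: x0=(-0.3834, 1.4638, 0.5558) x1=(0.0142, 1.0613, -0.6072) x2=(-1.2097, 0.1461, -1.3296) x3=(-1.3168, 1.2426, -1.0593)
step 16: x0=(-0.4180, 1.4311, 0.5188) x1=(-0.0728, 1.0805, -0.5769) x2=(-1.1854, 0.2244, -1.2915) x3=(-1.2844, 1.2262, -1.0859)
step 17: x0=(-0.4532, 1.3980, 0.4811) x1=(-0.1594, 1.0992, -0.5474) x2=(-1.1606, 0.3027, -1.2525) x3=(-1.2521, 1.2103, -1.1121)
step 18: x0=(-0.4889, 1.3645, 0.4428) x1=(-0.2448, 1.1175, -0.5188) x2=(-1.1353, 0.3807, -1.2127) x3=(-1.2200, 1.1950, -1.1380)
step 19: x0=(-0.5250, 1.3309, 0.4041) x1=(-0.3287, 1.1355, -0.4907) x2=(-1.1097, 0.4581, -1.1724) x3=(-1.1880, 1.1805, -1.1638)
step 20: x0=(-0.5615, 1.2971, 0.3654) x1=(-0.4106, 1.1536, -0.4632) x2=(-1.0841, 0.5345, -1.1318) x3=(-1.1564, 1.1669, -1.1895)
step 21: x0=(-0.5982, 1.2633, 0.3269) x1=(-0.4904, 1.1719, -0.4361) x2=(-1.0585, 0.6095, -1.0910) x3=(-1.1251, 1.1541, -1.2155)
step 22: x0=(-0.6352, 1.2295, 0.2888) x1=(-0.5679, 1.1909, -0.4091) x2=(-1.0330, 0.6829, -1.0501) x3=(-1.0942, 1.1423, -1.2419)
step 23: x0=(-0.6723, 1.1958, 0.2514) x1=(-0.6434, 1.2107, -0.3821) x2=(-1.0078, 0.7546, -1.0092) x3=(-1.0636, 1.1315, -1.2690)
step 24: x0=(-0.7095, 1.1620, 0.2149) x1=(-0.7171, 1.2319, -0.3549) x2=(-0.9827, 0.8245, -0.9682) x3=(-1.0334, 1.1215, -1.2971)
step 25: x0=(-0.7466, 1.1282, 0.1795) x1=(-0.7896, 1.2549, -0.3274) x2=(-0.9580, 0.8928, -0.9272) x3=(-1.0034, 1.1121, -1.3264)
step 26: x0=(-0.7836, 1.0942, 0.1453) x1=(-0.8613, 1.2803, -0.2994) x2=(-0.9334, 0.9596, -0.8862) x3=(-0.9737, 1.1033, -1.3570)
step 27: x0=(-0.8203, 1.0598, 0.1125) x1=(-0.9332, 1.3085, -0.2707) x2=(-0.9089, 1.0254, -0.8455) x3=(-0.9441, 1.0947, -1.3890)
step 28: x0=(-0.8568, 1.0249, 0.0812) x1=(-1.0060, 1.3401, -0.2412) x2=(-0.8844, 1.0904, -0.8054) x3=(-0.9145, 1.0861, -1.4223)
step 29: x0=(-0.8928, 0.9892, 0.0511) x1=(-1.0805, 1.3753, -0.2105) x2=(-0.8595, 1.1549, -0.7659) x3=(-0.8849, 1.0774, -1.4568)
step 30: x0=(-0.9286, 0.9526, 0.0222) x1=(-1.1574, 1.4143, -0.1785) x2=(-0.8342, 1.2194, -0.7273) x3=(-0.8554, 1.0687, -1.4922)
step 31: x0=(-0.9639, 0.9149, -0.0056) x1=(-1.2371, 1.4569, -0.1450) x2=(-0.8081, 1.2840, -0.6897) x3=(-0.8259, 1.0597, -1.5284)

(-0.9639, 0.9149, -0.0056)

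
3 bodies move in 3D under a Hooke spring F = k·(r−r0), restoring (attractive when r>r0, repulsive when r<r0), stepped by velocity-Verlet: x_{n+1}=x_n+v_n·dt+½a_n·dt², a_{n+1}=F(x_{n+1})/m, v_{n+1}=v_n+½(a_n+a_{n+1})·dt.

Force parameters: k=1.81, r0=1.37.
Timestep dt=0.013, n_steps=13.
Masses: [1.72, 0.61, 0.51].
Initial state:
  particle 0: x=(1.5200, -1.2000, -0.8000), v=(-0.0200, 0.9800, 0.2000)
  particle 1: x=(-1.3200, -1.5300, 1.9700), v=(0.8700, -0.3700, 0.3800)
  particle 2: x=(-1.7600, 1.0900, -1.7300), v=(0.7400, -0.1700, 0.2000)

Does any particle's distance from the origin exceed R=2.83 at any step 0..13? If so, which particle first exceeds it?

no

step 0: x0=(1.5200, -1.2000, -0.8000) x1=(-1.3200, -1.5300, 1.9700) x2=(-1.7600, 1.0900, -1.7300)
step 1: x0=(1.5194, -1.1871, -0.7973) x1=(-1.3083, -1.5343, 1.9738) x2=(-1.7496, 1.0868, -1.7264)
step 2: x0=(1.5180, -1.1741, -0.7944) x1=(-1.2958, -1.5376, 1.9755) x2=(-1.7378, 1.0816, -1.7210)
step 3: x0=(1.5160, -1.1607, -0.7912) x1=(-1.2826, -1.5398, 1.9749) x2=(-1.7244, 1.0743, -1.7136)
step 4: x0=(1.5132, -1.1472, -0.7879) x1=(-1.2686, -1.5410, 1.9721) x2=(-1.7096, 1.0651, -1.7042)
step 5: x0=(1.5098, -1.1335, -0.7843) x1=(-1.2538, -1.5411, 1.9671) x2=(-1.6934, 1.0540, -1.6930)
step 6: x0=(1.5056, -1.1195, -0.7806) x1=(-1.2383, -1.5402, 1.9600) x2=(-1.6757, 1.0409, -1.6799)
step 7: x0=(1.5008, -1.1054, -0.7766) x1=(-1.2221, -1.5383, 1.9507) x2=(-1.6565, 1.0258, -1.6650)
step 8: x0=(1.4953, -1.0910, -0.7724) x1=(-1.2051, -1.5353, 1.9393) x2=(-1.6360, 1.0089, -1.6481)
step 9: x0=(1.4891, -1.0765, -0.7680) x1=(-1.1874, -1.5314, 1.9257) x2=(-1.6140, 0.9901, -1.6295)
step 10: x0=(1.4823, -1.0618, -0.7634) x1=(-1.1690, -1.5264, 1.9101) x2=(-1.5907, 0.9695, -1.6091)
step 11: x0=(1.4748, -1.0469, -0.7586) x1=(-1.1498, -1.5204, 1.8924) x2=(-1.5661, 0.9471, -1.5869)
step 12: x0=(1.4667, -1.0318, -0.7535) x1=(-1.1300, -1.5134, 1.8726) x2=(-1.5401, 0.9229, -1.5629)
step 13: x0=(1.4579, -1.0166, -0.7483) x1=(-1.1095, -1.5054, 1.8509) x2=(-1.5128, 0.8970, -1.5373)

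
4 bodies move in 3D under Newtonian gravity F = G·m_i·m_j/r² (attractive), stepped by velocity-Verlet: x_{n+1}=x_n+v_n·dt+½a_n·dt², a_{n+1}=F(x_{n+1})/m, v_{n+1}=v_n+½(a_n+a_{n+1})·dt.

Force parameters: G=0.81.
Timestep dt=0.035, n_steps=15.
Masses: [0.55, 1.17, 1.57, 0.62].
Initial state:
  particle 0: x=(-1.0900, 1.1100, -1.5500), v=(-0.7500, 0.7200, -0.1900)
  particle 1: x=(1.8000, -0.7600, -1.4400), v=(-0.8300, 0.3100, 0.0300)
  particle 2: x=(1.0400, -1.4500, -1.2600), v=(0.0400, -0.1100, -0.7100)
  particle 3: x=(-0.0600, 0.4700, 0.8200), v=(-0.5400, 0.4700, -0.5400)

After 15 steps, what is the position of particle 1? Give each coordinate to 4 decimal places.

(1.2374, -0.7538, -1.4156)

step 0: x0=(-1.0900, 1.1100, -1.5500) x1=(1.8000, -0.7600, -1.4400) x2=(1.0400, -1.4500, -1.2600) x3=(-0.0600, 0.4700, 0.8200)
step 1: x0=(-1.1161, 1.1351, -1.5566) x1=(1.7704, -0.7496, -1.4388) x2=(1.0418, -1.4535, -1.2849) x3=(-0.0789, 0.4864, 0.8010)
step 2: x0=(-1.1421, 1.1600, -1.5631) x1=(1.7397, -0.7402, -1.4373) x2=(1.0443, -1.4561, -1.3100) x3=(-0.0976, 0.5026, 0.7817)
step 3: x0=(-1.1678, 1.1848, -1.5695) x1=(1.7078, -0.7318, -1.4356) x2=(1.0475, -1.4578, -1.3351) x3=(-0.1163, 0.5188, 0.7621)
step 4: x0=(-1.1934, 1.2094, -1.5759) x1=(1.6747, -0.7245, -1.4337) x2=(1.0515, -1.4586, -1.3604) x3=(-0.1348, 0.5347, 0.7423)
step 5: x0=(-1.2187, 1.2338, -1.5821) x1=(1.6406, -0.7185, -1.4317) x2=(1.0562, -1.4583, -1.3856) x3=(-0.1533, 0.5506, 0.7222)
step 6: x0=(-1.2439, 1.2580, -1.5883) x1=(1.6052, -0.7138, -1.4295) x2=(1.0617, -1.4570, -1.4110) x3=(-0.1716, 0.5663, 0.7019)
step 7: x0=(-1.2688, 1.2821, -1.5943) x1=(1.5687, -0.7105, -1.4272) x2=(1.0679, -1.4545, -1.4363) x3=(-0.1899, 0.5819, 0.6813)
step 8: x0=(-1.2936, 1.3060, -1.6003) x1=(1.5311, -0.7087, -1.4249) x2=(1.0749, -1.4507, -1.4615) x3=(-0.2080, 0.5974, 0.6604)
step 9: x0=(-1.3182, 1.3297, -1.6062) x1=(1.4923, -0.7087, -1.4226) x2=(1.0827, -1.4455, -1.4867) x3=(-0.2261, 0.6127, 0.6393)
step 10: x0=(-1.3425, 1.3532, -1.6120) x1=(1.4524, -0.7105, -1.4205) x2=(1.0911, -1.4389, -1.5116) x3=(-0.2440, 0.6280, 0.6179)
step 11: x0=(-1.3667, 1.3766, -1.6177) x1=(1.4113, -0.7143, -1.4185) x2=(1.1003, -1.4306, -1.5364) x3=(-0.2619, 0.6430, 0.5963)
step 12: x0=(-1.3907, 1.3998, -1.6233) x1=(1.3692, -0.7203, -1.4169) x2=(1.1102, -1.4206, -1.5608) x3=(-0.2796, 0.6580, 0.5744)
step 13: x0=(-1.4145, 1.4229, -1.6289) x1=(1.3261, -0.7287, -1.4158) x2=(1.1207, -1.4087, -1.5849) x3=(-0.2973, 0.6728, 0.5522)
step 14: x0=(-1.4382, 1.4457, -1.6343) x1=(1.2821, -0.7398, -1.4153) x2=(1.1318, -1.3947, -1.6084) x3=(-0.3148, 0.6875, 0.5298)
step 15: x0=(-1.4616, 1.4685, -1.6397) x1=(1.2374, -0.7538, -1.4156) x2=(1.1433, -1.3784, -1.6311) x3=(-0.3323, 0.7020, 0.5072)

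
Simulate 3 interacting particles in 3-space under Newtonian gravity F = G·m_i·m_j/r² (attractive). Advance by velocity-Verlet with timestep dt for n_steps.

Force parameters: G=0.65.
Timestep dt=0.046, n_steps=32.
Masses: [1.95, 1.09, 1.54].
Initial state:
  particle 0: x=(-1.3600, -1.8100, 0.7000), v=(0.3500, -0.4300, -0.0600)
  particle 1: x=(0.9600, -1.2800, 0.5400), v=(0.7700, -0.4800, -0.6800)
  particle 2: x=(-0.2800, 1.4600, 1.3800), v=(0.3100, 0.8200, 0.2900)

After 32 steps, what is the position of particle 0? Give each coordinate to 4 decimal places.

(-0.7136, -2.3567, 0.6056)

step 0: x0=(-1.3600, -1.8100, 0.7000) x1=(0.9600, -1.2800, 0.5400) x2=(-0.2800, 1.4600, 1.3800)
step 1: x0=(-1.3437, -1.8297, 0.6972) x1=(0.9951, -1.3020, 0.5088) x2=(-0.2657, 1.4976, 1.3933)
step 2: x0=(-1.3272, -1.8491, 0.6945) x1=(1.0298, -1.3240, 0.4776) x2=(-0.2515, 1.5348, 1.4065)
step 3: x0=(-1.3103, -1.8684, 0.6918) x1=(1.0639, -1.3459, 0.4466) x2=(-0.2372, 1.5717, 1.4197)
step 4: x0=(-1.2932, -1.8874, 0.6891) x1=(1.0974, -1.3677, 0.4156) x2=(-0.2230, 1.6083, 1.4327)
step 5: x0=(-1.2758, -1.9063, 0.6863) x1=(1.1305, -1.3894, 0.3848) x2=(-0.2088, 1.6446, 1.4457)
step 6: x0=(-1.2581, -1.9250, 0.6836) x1=(1.1631, -1.4111, 0.3541) x2=(-0.1945, 1.6806, 1.4586)
step 7: x0=(-1.2401, -1.9434, 0.6809) x1=(1.1952, -1.4327, 0.3234) x2=(-0.1803, 1.7164, 1.4714)
step 8: x0=(-1.2218, -1.9617, 0.6782) x1=(1.2269, -1.4543, 0.2929) x2=(-0.1661, 1.7519, 1.4842)
step 9: x0=(-1.2033, -1.9799, 0.6754) x1=(1.2580, -1.4758, 0.2625) x2=(-0.1519, 1.7871, 1.4969)
step 10: x0=(-1.1846, -1.9978, 0.6727) x1=(1.2888, -1.4973, 0.2322) x2=(-0.1377, 1.8221, 1.5095)
step 11: x0=(-1.1655, -2.0156, 0.6699) x1=(1.3190, -1.5188, 0.2021) x2=(-0.1235, 1.8569, 1.5220)
step 12: x0=(-1.1463, -2.0332, 0.6671) x1=(1.3489, -1.5401, 0.1720) x2=(-0.1093, 1.8914, 1.5345)
step 13: x0=(-1.1268, -2.0507, 0.6643) x1=(1.3782, -1.5615, 0.1421) x2=(-0.0951, 1.9256, 1.5470)
step 14: x0=(-1.1070, -2.0680, 0.6615) x1=(1.4072, -1.5828, 0.1123) x2=(-0.0809, 1.9597, 1.5593)
step 15: x0=(-1.0870, -2.0852, 0.6587) x1=(1.4358, -1.6041, 0.0826) x2=(-0.0667, 1.9935, 1.5716)
step 16: x0=(-1.0668, -2.1022, 0.6558) x1=(1.4639, -1.6253, 0.0531) x2=(-0.0525, 2.0271, 1.5838)
step 17: x0=(-1.0463, -2.1191, 0.6530) x1=(1.4916, -1.6465, 0.0237) x2=(-0.0383, 2.0606, 1.5960)
step 18: x0=(-1.0256, -2.1358, 0.6500) x1=(1.5189, -1.6677, -0.0056) x2=(-0.0241, 2.0938, 1.6081)
step 19: x0=(-1.0047, -2.1524, 0.6471) x1=(1.5459, -1.6888, -0.0347) x2=(-0.0100, 2.1268, 1.6202)
step 20: x0=(-0.9836, -2.1689, 0.6441) x1=(1.5724, -1.7100, -0.0638) x2=(0.0042, 2.1596, 1.6322)
step 21: x0=(-0.9622, -2.1852, 0.6411) x1=(1.5985, -1.7311, -0.0926) x2=(0.0184, 2.1923, 1.6441)
step 22: x0=(-0.9406, -2.2014, 0.6381) x1=(1.6243, -1.7521, -0.1214) x2=(0.0326, 2.2247, 1.6560)
step 23: x0=(-0.9188, -2.2174, 0.6350) x1=(1.6497, -1.7732, -0.1500) x2=(0.0467, 2.2570, 1.6678)
step 24: x0=(-0.8969, -2.2334, 0.6319) x1=(1.6747, -1.7942, -0.1784) x2=(0.0609, 2.2891, 1.6796)
step 25: x0=(-0.8746, -2.2492, 0.6288) x1=(1.6993, -1.8152, -0.2067) x2=(0.0751, 2.3211, 1.6913)
step 26: x0=(-0.8522, -2.2649, 0.6256) x1=(1.7236, -1.8362, -0.2349) x2=(0.0892, 2.3528, 1.7030)
step 27: x0=(-0.8296, -2.2805, 0.6224) x1=(1.7475, -1.8571, -0.2629) x2=(0.1034, 2.3844, 1.7146)
step 28: x0=(-0.8068, -2.2959, 0.6191) x1=(1.7710, -1.8781, -0.2908) x2=(0.1176, 2.4159, 1.7262)
step 29: x0=(-0.7838, -2.3113, 0.6158) x1=(1.7942, -1.8990, -0.3185) x2=(0.1317, 2.4472, 1.7378)
step 30: x0=(-0.7606, -2.3265, 0.6124) x1=(1.8171, -1.9199, -0.3461) x2=(0.1459, 2.4783, 1.7492)
step 31: x0=(-0.7372, -2.3417, 0.6090) x1=(1.8396, -1.9408, -0.3735) x2=(0.1600, 2.5093, 1.7607)
step 32: x0=(-0.7136, -2.3567, 0.6056) x1=(1.8617, -1.9616, -0.4008) x2=(0.1742, 2.5401, 1.7721)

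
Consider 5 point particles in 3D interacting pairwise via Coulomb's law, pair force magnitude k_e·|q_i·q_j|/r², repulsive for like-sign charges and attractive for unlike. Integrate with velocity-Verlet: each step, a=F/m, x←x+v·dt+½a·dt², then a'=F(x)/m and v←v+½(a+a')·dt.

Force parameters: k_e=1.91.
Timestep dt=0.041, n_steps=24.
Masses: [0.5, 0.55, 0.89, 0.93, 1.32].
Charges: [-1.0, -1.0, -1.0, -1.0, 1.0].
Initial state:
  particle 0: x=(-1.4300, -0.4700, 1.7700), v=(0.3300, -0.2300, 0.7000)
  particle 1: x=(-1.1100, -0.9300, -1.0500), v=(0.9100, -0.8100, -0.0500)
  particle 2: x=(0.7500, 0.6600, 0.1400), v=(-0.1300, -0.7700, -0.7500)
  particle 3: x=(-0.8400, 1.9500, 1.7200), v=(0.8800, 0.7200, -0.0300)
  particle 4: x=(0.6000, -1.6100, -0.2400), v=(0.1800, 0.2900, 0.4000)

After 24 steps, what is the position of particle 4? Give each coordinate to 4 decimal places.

(0.5598, -1.0420, 0.0676)

step 0: x0=(-1.4300, -0.4700, 1.7700) x1=(-1.1100, -0.9300, -1.0500) x2=(0.7500, 0.6600, 0.1400) x3=(-0.8400, 1.9500, 1.7200) x4=(0.6000, -1.6100, -0.2400)
step 1: x0=(-1.4167, -0.4801, 1.7991) x1=(-1.0723, -0.9639, -1.0524) x2=(0.7451, 0.6282, 0.1090) x3=(-0.8040, 1.9799, 1.7190) x4=(0.6070, -1.5977, -0.2236)
step 2: x0=(-1.4038, -0.4916, 1.8289) x1=(-1.0339, -0.9991, -1.0555) x2=(0.7412, 0.5958, 0.0776) x3=(-0.7680, 2.0106, 1.7183) x4=(0.6134, -1.5845, -0.2071)
step 3: x0=(-1.3913, -0.5045, 1.8594) x1=(-0.9946, -1.0356, -1.0591) x2=(0.7381, 0.5630, 0.0457) x3=(-0.7322, 2.0421, 1.7179) x4=(0.6189, -1.5704, -0.1906)
step 4: x0=(-1.3792, -0.5185, 1.8907) x1=(-0.9545, -1.0735, -1.0632) x2=(0.7359, 0.5295, 0.0134) x3=(-0.6964, 2.0743, 1.7179) x4=(0.6238, -1.5554, -0.1741)
step 5: x0=(-1.3674, -0.5338, 1.9227) x1=(-0.9135, -1.1127, -1.0677) x2=(0.7346, 0.4954, -0.0192) x3=(-0.6607, 2.1072, 1.7182) x4=(0.6279, -1.5395, -0.1577)
step 6: x0=(-1.3561, -0.5503, 1.9554) x1=(-0.8716, -1.1533, -1.0726) x2=(0.7341, 0.4606, -0.0523) x3=(-0.6250, 2.1408, 1.7188) x4=(0.6312, -1.5226, -0.1414)
step 7: x0=(-1.3450, -0.5678, 1.9888) x1=(-0.8287, -1.1952, -1.0777) x2=(0.7344, 0.4252, -0.0857) x3=(-0.5894, 2.1751, 1.7196) x4=(0.6337, -1.5048, -0.1252)
step 8: x0=(-1.3343, -0.5864, 2.0228) x1=(-0.7848, -1.2384, -1.0830) x2=(0.7355, 0.3891, -0.1194) x3=(-0.5538, 2.2100, 1.7208) x4=(0.6354, -1.4860, -0.1091)
step 9: x0=(-1.3238, -0.6060, 2.0574) x1=(-0.7399, -1.2829, -1.0883) x2=(0.7374, 0.3521, -0.1534) x3=(-0.5182, 2.2456, 1.7221) x4=(0.6362, -1.4662, -0.0933)
step 10: x0=(-1.3136, -0.6266, 2.0927) x1=(-0.6939, -1.3286, -1.0935) x2=(0.7400, 0.3144, -0.1876) x3=(-0.4826, 2.2817, 1.7238) x4=(0.6362, -1.4454, -0.0777)
step 11: x0=(-1.3036, -0.6481, 2.1285) x1=(-0.6468, -1.3756, -1.0985) x2=(0.7433, 0.2758, -0.2221) x3=(-0.4470, 2.3185, 1.7256) x4=(0.6354, -1.4235, -0.0624)
step 12: x0=(-1.2939, -0.6704, 2.1649) x1=(-0.5987, -1.4237, -1.1033) x2=(0.7473, 0.2363, -0.2566) x3=(-0.4114, 2.3557, 1.7277) x4=(0.6338, -1.4007, -0.0476)
step 13: x0=(-1.2844, -0.6936, 2.2019) x1=(-0.5493, -1.4728, -1.1077) x2=(0.7520, 0.1958, -0.2912) x3=(-0.3758, 2.3935, 1.7299) x4=(0.6313, -1.3767, -0.0332)
step 14: x0=(-1.2751, -0.7175, 2.2393) x1=(-0.4989, -1.5230, -1.1115) x2=(0.7572, 0.1543, -0.3258) x3=(-0.3401, 2.4318, 1.7323) x4=(0.6279, -1.3518, -0.0193)
step 15: x0=(-1.2659, -0.7421, 2.2772) x1=(-0.4473, -1.5741, -1.1147) x2=(0.7631, 0.1117, -0.3603) x3=(-0.3045, 2.4706, 1.7349) x4=(0.6238, -1.3257, -0.0061)
step 16: x0=(-1.2569, -0.7675, 2.3156) x1=(-0.3947, -1.6261, -1.1172) x2=(0.7695, 0.0679, -0.3945) x3=(-0.2688, 2.5098, 1.7376) x4=(0.6188, -1.2986, 0.0064)
step 17: x0=(-1.2480, -0.7934, 2.3543) x1=(-0.3410, -1.6787, -1.1189) x2=(0.7763, 0.0229, -0.4285) x3=(-0.2330, 2.5494, 1.7405) x4=(0.6132, -1.2704, 0.0182)
step 18: x0=(-1.2393, -0.8200, 2.3935) x1=(-0.2864, -1.7320, -1.1197) x2=(0.7836, -0.0234, -0.4620) x3=(-0.1973, 2.5895, 1.7435) x4=(0.6069, -1.2411, 0.0289)
step 19: x0=(-1.2306, -0.8471, 2.4330) x1=(-0.2309, -1.7859, -1.1196) x2=(0.7913, -0.0712, -0.4949) x3=(-0.1615, 2.6299, 1.7466) x4=(0.5999, -1.2107, 0.0387)
step 20: x0=(-1.2221, -0.8748, 2.4729) x1=(-0.1746, -1.8402, -1.1185) x2=(0.7993, -0.1204, -0.5270) x3=(-0.1256, 2.6707, 1.7498) x4=(0.5925, -1.1792, 0.0473)
step 21: x0=(-1.2137, -0.9029, 2.5131) x1=(-0.1176, -1.8948, -1.1164) x2=(0.8075, -0.1711, -0.5581) x3=(-0.0897, 2.7119, 1.7532) x4=(0.5846, -1.1466, 0.0547)
step 22: x0=(-1.2053, -0.9314, 2.5536) x1=(-0.0600, -1.9498, -1.1133) x2=(0.8157, -0.2234, -0.5880) x3=(-0.0538, 2.7533, 1.7566) x4=(0.5765, -1.1128, 0.0606)
step 23: x0=(-1.1970, -0.9604, 2.5943) x1=(-0.0021, -2.0050, -1.1093) x2=(0.8240, -0.2773, -0.6163) x3=(-0.0178, 2.7951, 1.7601) x4=(0.5682, -1.0780, 0.0650)
step 24: x0=(-1.1888, -0.9897, 2.6353) x1=(0.0562, -2.0605, -1.1044) x2=(0.8320, -0.3328, -0.6428) x3=(0.0182, 2.8372, 1.7636) x4=(0.5598, -1.0420, 0.0676)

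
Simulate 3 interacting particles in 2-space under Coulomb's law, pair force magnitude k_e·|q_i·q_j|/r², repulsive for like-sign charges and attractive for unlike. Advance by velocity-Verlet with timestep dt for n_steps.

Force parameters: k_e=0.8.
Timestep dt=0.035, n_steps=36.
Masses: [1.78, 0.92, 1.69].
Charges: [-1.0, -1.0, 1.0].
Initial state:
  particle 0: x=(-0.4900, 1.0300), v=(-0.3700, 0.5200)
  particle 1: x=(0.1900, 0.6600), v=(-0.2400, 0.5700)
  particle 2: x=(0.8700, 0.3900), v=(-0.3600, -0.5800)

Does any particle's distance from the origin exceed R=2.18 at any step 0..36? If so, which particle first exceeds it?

step 0: x0=(-0.4900, 1.0300) x1=(0.1900, 0.6600) x2=(0.8700, 0.3900)
step 1: x0=(-0.5032, 1.0484) x1=(0.1833, 0.6792) x2=(0.8568, 0.3700)
step 2: x0=(-0.5171, 1.0671) x1=(0.1799, 0.6967) x2=(0.8424, 0.3505)
step 3: x0=(-0.5315, 1.0861) x1=(0.1797, 0.7125) x2=(0.8268, 0.3316)
step 4: x0=(-0.5464, 1.1053) x1=(0.1826, 0.7266) x2=(0.8102, 0.3133)
step 5: x0=(-0.5619, 1.1249) x1=(0.1885, 0.7390) x2=(0.7925, 0.2957)
step 6: x0=(-0.5779, 1.1447) x1=(0.1972, 0.7495) x2=(0.7738, 0.2789)
step 7: x0=(-0.5944, 1.1647) x1=(0.2087, 0.7582) x2=(0.7540, 0.2628)
step 8: x0=(-0.6113, 1.1849) x1=(0.2228, 0.7649) x2=(0.7333, 0.2476)
step 9: x0=(-0.6285, 1.2052) x1=(0.2394, 0.7697) x2=(0.7117, 0.2333)
step 10: x0=(-0.6462, 1.2257) x1=(0.2584, 0.7724) x2=(0.6891, 0.2199)
step 11: x0=(-0.6642, 1.2463) x1=(0.2797, 0.7730) x2=(0.6657, 0.2077)
step 12: x0=(-0.6824, 1.2671) x1=(0.3031, 0.7712) x2=(0.6413, 0.1965)
step 13: x0=(-0.7009, 1.2879) x1=(0.3285, 0.7670) x2=(0.6162, 0.1866)
step 14: x0=(-0.7197, 1.3088) x1=(0.3558, 0.7601) x2=(0.5903, 0.1781)
step 15: x0=(-0.7386, 1.3297) x1=(0.3847, 0.7504) x2=(0.5637, 0.1711)
step 16: x0=(-0.7577, 1.3507) x1=(0.4150, 0.7376) x2=(0.5365, 0.1657)
step 17: x0=(-0.7770, 1.3716) x1=(0.4466, 0.7215) x2=(0.5088, 0.1621)
step 18: x0=(-0.7964, 1.3926) x1=(0.4790, 0.7018) x2=(0.4808, 0.1604)
step 19: x0=(-0.8158, 1.4137) x1=(0.5118, 0.6782) x2=(0.4526, 0.1609)
step 20: x0=(-0.8354, 1.4347) x1=(0.5446, 0.6505) x2=(0.4245, 0.1636)
step 21: x0=(-0.8551, 1.4556) x1=(0.5768, 0.6184) x2=(0.3969, 0.1686)
step 22: x0=(-0.8747, 1.4766) x1=(0.6076, 0.5820) x2=(0.3700, 0.1761)
step 23: x0=(-0.8945, 1.4976) x1=(0.6363, 0.5412) x2=(0.3444, 0.1860)
step 24: x0=(-0.9142, 1.5185) x1=(0.6621, 0.4963) x2=(0.3204, 0.1982)
step 25: x0=(-0.9340, 1.5393) x1=(0.6842, 0.4479) x2=(0.2983, 0.2123)
step 26: x0=(-0.9538, 1.5601) x1=(0.7021, 0.3966) x2=(0.2786, 0.2280)
step 27: x0=(-0.9736, 1.5809) x1=(0.7154, 0.3432) x2=(0.2614, 0.2449)
step 28: x0=(-0.9933, 1.6017) x1=(0.7241, 0.2887) x2=(0.2466, 0.2625)
step 29: x0=(-1.0131, 1.6223) x1=(0.7284, 0.2338) x2=(0.2343, 0.2803)
step 30: x0=(-1.0328, 1.6430) x1=(0.7285, 0.1791) x2=(0.2242, 0.2981)
step 31: x0=(-1.0525, 1.6636) x1=(0.7249, 0.1252) x2=(0.2161, 0.3154)
step 32: x0=(-1.0722, 1.6841) x1=(0.7181, 0.0725) x2=(0.2097, 0.3323)
step 33: x0=(-1.0918, 1.7046) x1=(0.7085, 0.0211) x2=(0.2048, 0.3484)
step 34: x0=(-1.1114, 1.7250) x1=(0.6965, -0.0288) x2=(0.2011, 0.3638)
step 35: x0=(-1.1309, 1.7454) x1=(0.6826, -0.0771) x2=(0.1984, 0.3784)
step 36: x0=(-1.1504, 1.7657) x1=(0.6670, -0.1239) x2=(0.1966, 0.3922)

no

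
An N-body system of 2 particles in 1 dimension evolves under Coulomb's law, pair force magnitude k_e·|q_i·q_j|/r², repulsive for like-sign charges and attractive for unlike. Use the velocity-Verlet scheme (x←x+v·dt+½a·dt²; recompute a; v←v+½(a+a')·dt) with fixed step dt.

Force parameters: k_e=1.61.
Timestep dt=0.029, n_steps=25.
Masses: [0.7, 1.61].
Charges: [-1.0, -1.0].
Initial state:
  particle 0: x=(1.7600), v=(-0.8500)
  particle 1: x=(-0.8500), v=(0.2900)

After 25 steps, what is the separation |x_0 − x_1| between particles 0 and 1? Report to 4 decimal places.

1.9418

step 0: x0=(1.7600) x1=(-0.8500)
step 1: x0=(1.7355) x1=(-0.8417)
step 2: x0=(1.7113) x1=(-0.8334)
step 3: x0=(1.6874) x1=(-0.8253)
step 4: x0=(1.6637) x1=(-0.8174)
step 5: x0=(1.6404) x1=(-0.8096)
step 6: x0=(1.6175) x1=(-0.8019)
step 7: x0=(1.5948) x1=(-0.7943)
step 8: x0=(1.5725) x1=(-0.7869)
step 9: x0=(1.5506) x1=(-0.7797)
step 10: x0=(1.5290) x1=(-0.7726)
step 11: x0=(1.5077) x1=(-0.7657)
step 12: x0=(1.4869) x1=(-0.7589)
step 13: x0=(1.4664) x1=(-0.7523)
step 14: x0=(1.4463) x1=(-0.7459)
step 15: x0=(1.4266) x1=(-0.7397)
step 16: x0=(1.4073) x1=(-0.7336)
step 17: x0=(1.3885) x1=(-0.7277)
step 18: x0=(1.3701) x1=(-0.7220)
step 19: x0=(1.3521) x1=(-0.7165)
step 20: x0=(1.3346) x1=(-0.7112)
step 21: x0=(1.3175) x1=(-0.7061)
step 22: x0=(1.3009) x1=(-0.7012)
step 23: x0=(1.2848) x1=(-0.6965)
step 24: x0=(1.2692) x1=(-0.6920)
step 25: x0=(1.2541) x1=(-0.6877)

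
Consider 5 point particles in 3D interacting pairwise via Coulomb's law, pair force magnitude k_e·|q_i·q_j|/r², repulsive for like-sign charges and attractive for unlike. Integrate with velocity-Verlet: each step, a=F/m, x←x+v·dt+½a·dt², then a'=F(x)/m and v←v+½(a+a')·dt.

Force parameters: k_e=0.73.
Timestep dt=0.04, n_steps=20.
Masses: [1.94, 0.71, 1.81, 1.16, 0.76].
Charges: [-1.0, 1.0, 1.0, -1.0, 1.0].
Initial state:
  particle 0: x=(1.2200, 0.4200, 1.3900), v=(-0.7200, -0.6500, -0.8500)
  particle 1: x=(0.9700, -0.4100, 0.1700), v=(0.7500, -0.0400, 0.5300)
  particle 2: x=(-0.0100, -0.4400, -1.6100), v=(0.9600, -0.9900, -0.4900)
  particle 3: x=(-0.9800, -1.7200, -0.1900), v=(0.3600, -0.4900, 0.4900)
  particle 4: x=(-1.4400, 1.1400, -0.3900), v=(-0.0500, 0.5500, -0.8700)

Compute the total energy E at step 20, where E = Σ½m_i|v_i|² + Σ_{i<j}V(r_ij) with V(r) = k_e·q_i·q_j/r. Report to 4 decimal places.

step 0: x0=(1.2200, 0.4200, 1.3900) x1=(0.9700, -0.4100, 0.1700) x2=(-0.0100, -0.4400, -1.6100) x3=(-0.9800, -1.7200, -0.1900) x4=(-1.4400, 1.1400, -0.3900)
step 1: x0=(1.1912, 0.3939, 1.3559) x1=(1.0001, -0.4115, 0.1917) x2=(0.0284, -0.4797, -1.6296) x3=(-0.9655, -1.7395, -0.1705) x4=(-1.4421, 1.1620, -0.4247)
step 2: x0=(1.1623, 0.3677, 1.3214) x1=(1.0304, -0.4128, 0.2143) x2=(0.0667, -0.5195, -1.6493) x3=(-0.9509, -1.7586, -0.1511) x4=(-1.4443, 1.1841, -0.4592)
step 3: x0=(1.1333, 0.3414, 1.2867) x1=(1.0609, -0.4139, 0.2380) x2=(0.1050, -0.5594, -1.6690) x3=(-0.9360, -1.7775, -0.1319) x4=(-1.4466, 1.2062, -0.4936)
step 4: x0=(1.1043, 0.3149, 1.2516) x1=(1.0916, -0.4146, 0.2629) x2=(0.1432, -0.5995, -1.6887) x3=(-0.9211, -1.7962, -0.1129) x4=(-1.4491, 1.2283, -0.5278)
step 5: x0=(1.0752, 0.2882, 1.2161) x1=(1.1223, -0.4148, 0.2889) x2=(0.1813, -0.6397, -1.7084) x3=(-0.9060, -1.8146, -0.0941) x4=(-1.4517, 1.2505, -0.5619)
step 6: x0=(1.0462, 0.2612, 1.1802) x1=(1.1530, -0.4145, 0.3162) x2=(0.2195, -0.6800, -1.7281) x3=(-0.8907, -1.8328, -0.0754) x4=(-1.4544, 1.2727, -0.5958)
step 7: x0=(1.0171, 0.2340, 1.1438) x1=(1.1837, -0.4136, 0.3448) x2=(0.2575, -0.7204, -1.7479) x3=(-0.8753, -1.8508, -0.0569) x4=(-1.4572, 1.2949, -0.6295)
step 8: x0=(0.9882, 0.2065, 1.1070) x1=(1.2141, -0.4119, 0.3749) x2=(0.2956, -0.7609, -1.7676) x3=(-0.8597, -1.8686, -0.0386) x4=(-1.4600, 1.3172, -0.6632)
step 9: x0=(0.9593, 0.1786, 1.0696) x1=(1.2442, -0.4093, 0.4065) x2=(0.3336, -0.8016, -1.7873) x3=(-0.8441, -1.8862, -0.0204) x4=(-1.4630, 1.3394, -0.6967)
step 10: x0=(0.9307, 0.1504, 1.0317) x1=(1.2737, -0.4057, 0.4398) x2=(0.3715, -0.8423, -1.8070) x3=(-0.8283, -1.9036, -0.0024) x4=(-1.4660, 1.3617, -0.7300)
step 11: x0=(0.9024, 0.1217, 0.9932) x1=(1.3024, -0.4009, 0.4747) x2=(0.4094, -0.8831, -1.8267) x3=(-0.8124, -1.9209, 0.0154) x4=(-1.4690, 1.3839, -0.7633)
step 12: x0=(0.8744, 0.0925, 0.9541) x1=(1.3300, -0.3948, 0.5113) x2=(0.4473, -0.9240, -1.8463) x3=(-0.7964, -1.9380, 0.0331) x4=(-1.4722, 1.4061, -0.7964)
step 13: x0=(0.8470, 0.0629, 0.9144) x1=(1.3562, -0.3873, 0.5496) x2=(0.4851, -0.9650, -1.8659) x3=(-0.7803, -1.9550, 0.0506) x4=(-1.4754, 1.4284, -0.8294)
step 14: x0=(0.8202, 0.0327, 0.8741) x1=(1.3805, -0.3783, 0.5894) x2=(0.5229, -1.0061, -1.8855) x3=(-0.7641, -1.9719, 0.0679) x4=(-1.4786, 1.4506, -0.8623)
step 15: x0=(0.7943, 0.0019, 0.8334) x1=(1.4026, -0.3679, 0.6305) x2=(0.5607, -1.0473, -1.9050) x3=(-0.7478, -1.9886, 0.0851) x4=(-1.4819, 1.4728, -0.8951)
step 16: x0=(0.7692, -0.0293, 0.7923) x1=(1.4223, -0.3561, 0.6726) x2=(0.5984, -1.0885, -1.9245) x3=(-0.7314, -2.0053, 0.1022) x4=(-1.4852, 1.4950, -0.9277)
step 17: x0=(0.7452, -0.0609, 0.7510) x1=(1.4392, -0.3431, 0.7155) x2=(0.6361, -1.1298, -1.9439) x3=(-0.7149, -2.0219, 0.1190) x4=(-1.4885, 1.5171, -0.9603)
step 18: x0=(0.7221, -0.0928, 0.7095) x1=(1.4535, -0.3291, 0.7586) x2=(0.6737, -1.1712, -1.9632) x3=(-0.6984, -2.0384, 0.1358) x4=(-1.4919, 1.5392, -0.9928)
step 19: x0=(0.7000, -0.1250, 0.6680) x1=(1.4651, -0.3144, 0.8018) x2=(0.7113, -1.2126, -1.9825) x3=(-0.6818, -2.0549, 0.1524) x4=(-1.4953, 1.5613, -1.0252)
step 20: x0=(0.6789, -0.1573, 0.6267) x1=(1.4742, -0.2992, 0.8446) x2=(0.7489, -1.2541, -2.0017) x3=(-0.6652, -2.0713, 0.1688) x4=(-1.4987, 1.5834, -1.0575)
step 0 velocities: v0=(-0.7200, -0.6500, -0.8500) v1=(0.7500, -0.0400, 0.5300) v2=(0.9600, -0.9900, -0.4900) v3=(0.3600, -0.4900, 0.4900) v4=(-0.0500, 0.5500, -0.8700)
step 0: KE=4.6090, PE=-0.7090, E=3.9000
step 20 velocities: v0=(-0.5186, -0.8087, -1.0330) v1=(0.1991, 0.3834, 1.0664) v2=(0.9389, -1.0376, -0.4796) v3=(0.4166, -0.4099, 0.4097) v4=(-0.0856, 0.5506, -0.8062)
step 20: KE=5.0411, PE=-1.1416, E=3.8995

3.8995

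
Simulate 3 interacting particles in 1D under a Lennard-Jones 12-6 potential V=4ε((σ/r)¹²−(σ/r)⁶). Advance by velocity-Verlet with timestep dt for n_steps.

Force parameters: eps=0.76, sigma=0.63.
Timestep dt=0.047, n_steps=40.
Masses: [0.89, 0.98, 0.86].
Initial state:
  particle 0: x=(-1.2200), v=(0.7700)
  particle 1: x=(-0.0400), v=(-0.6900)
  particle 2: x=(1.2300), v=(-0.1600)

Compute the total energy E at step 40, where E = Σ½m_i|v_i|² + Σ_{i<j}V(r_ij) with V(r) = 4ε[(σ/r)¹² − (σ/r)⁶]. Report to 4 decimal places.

step 0: x0=(-1.2200) x1=(-0.0400) x2=(1.2300)
step 1: x0=(-1.1834) x1=(-0.0726) x2=(1.2222)
step 2: x0=(-1.1455) x1=(-0.1059) x2=(1.2139)
step 3: x0=(-1.1057) x1=(-0.1406) x2=(1.2053)
step 4: x0=(-1.0627) x1=(-0.1778) x2=(1.1962)
step 5: x0=(-1.0149) x1=(-0.2192) x2=(1.1869)
step 6: x0=(-0.9599) x1=(-0.2669) x2=(1.1772)
step 7: x0=(-0.9097) x1=(-0.3100) x2=(1.1673)
step 8: x0=(-1.0308) x1=(-0.1972) x2=(1.1572)
step 9: x0=(-1.1457) x1=(-0.0900) x2=(1.1468)
step 10: x0=(-1.2587) x1=(0.0163) x2=(1.1357)
step 11: x0=(-1.3712) x1=(0.1231) x2=(1.1234)
step 12: x0=(-1.4836) x1=(0.2321) x2=(1.1085)
step 13: x0=(-1.5959) x1=(0.3457) x2=(1.0882)
step 14: x0=(-1.7082) x1=(0.4645) x2=(1.0620)
step 15: x0=(-1.8204) x1=(0.4179) x2=(1.2242)
step 16: x0=(-1.9327) x1=(0.3776) x2=(1.3793)
step 17: x0=(-2.0449) x1=(0.3396) x2=(1.5318)
step 18: x0=(-2.1572) x1=(0.3022) x2=(1.6835)
step 19: x0=(-2.2694) x1=(0.2651) x2=(1.8348)
step 20: x0=(-2.3816) x1=(0.2281) x2=(1.9861)
step 21: x0=(-2.4938) x1=(0.1912) x2=(2.1373)
step 22: x0=(-2.6060) x1=(0.1543) x2=(2.2885)
step 23: x0=(-2.7182) x1=(0.1174) x2=(2.4396)
step 24: x0=(-2.8305) x1=(0.0805) x2=(2.5908)
step 25: x0=(-2.9427) x1=(0.0436) x2=(2.7420)
step 26: x0=(-3.0549) x1=(0.0067) x2=(2.8931)
step 27: x0=(-3.1671) x1=(-0.0302) x2=(3.0442)
step 28: x0=(-3.2793) x1=(-0.0671) x2=(3.1954)
step 29: x0=(-3.3915) x1=(-0.1040) x2=(3.3465)
step 30: x0=(-3.5037) x1=(-0.1409) x2=(3.4977)
step 31: x0=(-3.6159) x1=(-0.1778) x2=(3.6488)
step 32: x0=(-3.7281) x1=(-0.2147) x2=(3.7999)
step 33: x0=(-3.8403) x1=(-0.2516) x2=(3.9511)
step 34: x0=(-3.9525) x1=(-0.2885) x2=(4.1022)
step 35: x0=(-4.0647) x1=(-0.3254) x2=(4.2534)
step 36: x0=(-4.1769) x1=(-0.3623) x2=(4.4045)
step 37: x0=(-4.2891) x1=(-0.3992) x2=(4.5557)
step 38: x0=(-4.4013) x1=(-0.4361) x2=(4.7068)
step 39: x0=(-4.5135) x1=(-0.4730) x2=(4.8579)
step 40: x0=(-4.6257) x1=(-0.5099) x2=(5.0091)
step 0 velocities: v0=(0.7700) v1=(-0.6900) v2=(-0.1600)
step 0: KE=0.5081, PE=-0.1143, E=0.3939
step 40 velocities: v0=(-2.3872) v1=(-0.7851) v2=(3.2158)
step 40: KE=7.2847, PE=-0.0000, E=7.2846

7.2846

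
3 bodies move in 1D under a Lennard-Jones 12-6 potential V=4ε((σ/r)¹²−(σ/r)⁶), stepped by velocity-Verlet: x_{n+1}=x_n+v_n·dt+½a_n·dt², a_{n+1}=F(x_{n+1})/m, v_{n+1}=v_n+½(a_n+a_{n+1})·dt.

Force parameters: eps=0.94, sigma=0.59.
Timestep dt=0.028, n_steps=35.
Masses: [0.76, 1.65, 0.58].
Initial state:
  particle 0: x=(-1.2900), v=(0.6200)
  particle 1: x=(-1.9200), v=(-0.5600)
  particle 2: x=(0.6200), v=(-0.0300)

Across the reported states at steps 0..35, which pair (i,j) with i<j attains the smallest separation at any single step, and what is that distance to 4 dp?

step 0: x0=(-1.2900) x1=(-1.9200) x2=(0.6200)
step 1: x0=(-1.2683) x1=(-1.9377) x2=(0.6192)
step 2: x0=(-1.2476) x1=(-1.9549) x2=(0.6183)
step 3: x0=(-1.2305) x1=(-1.9704) x2=(0.6174)
step 4: x0=(-1.2173) x1=(-1.9842) x2=(0.6165)
step 5: x0=(-1.2077) x1=(-1.9962) x2=(0.6156)
step 6: x0=(-1.2016) x1=(-2.0067) x2=(0.6146)
step 7: x0=(-1.1985) x1=(-2.0158) x2=(0.6137)
step 8: x0=(-1.1982) x1=(-2.0235) x2=(0.6127)
step 9: x0=(-1.2008) x1=(-2.0300) x2=(0.6117)
step 10: x0=(-1.2059) x1=(-2.0352) x2=(0.6107)
step 11: x0=(-1.2138) x1=(-2.0392) x2=(0.6096)
step 12: x0=(-1.2244) x1=(-2.0419) x2=(0.6085)
step 13: x0=(-1.2379) x1=(-2.0433) x2=(0.6074)
step 14: x0=(-1.2545) x1=(-2.0433) x2=(0.6063)
step 15: x0=(-1.2744) x1=(-2.0417) x2=(0.6052)
step 16: x0=(-1.2980) x1=(-2.0384) x2=(0.6041)
step 17: x0=(-1.3255) x1=(-2.0333) x2=(0.6029)
step 18: x0=(-1.3566) x1=(-2.0265) x2=(0.6017)
step 19: x0=(-1.3888) x1=(-2.0193) x2=(0.6005)
step 20: x0=(-1.4125) x1=(-2.0159) x2=(0.5993)
step 21: x0=(-1.4110) x1=(-2.0242) x2=(0.5981)
step 22: x0=(-1.3918) x1=(-2.0405) x2=(0.5969)
step 23: x0=(-1.3699) x1=(-2.0582) x2=(0.5957)
step 24: x0=(-1.3508) x1=(-2.0745) x2=(0.5944)
step 25: x0=(-1.3356) x1=(-2.0890) x2=(0.5932)
step 26: x0=(-1.3243) x1=(-2.1018) x2=(0.5919)
step 27: x0=(-1.3164) x1=(-2.1130) x2=(0.5906)
step 28: x0=(-1.3118) x1=(-2.1226) x2=(0.5893)
step 29: x0=(-1.3101) x1=(-2.1309) x2=(0.5880)
step 30: x0=(-1.3113) x1=(-2.1379) x2=(0.5867)
step 31: x0=(-1.3152) x1=(-2.1436) x2=(0.5853)
step 32: x0=(-1.3218) x1=(-2.1480) x2=(0.5839)
step 33: x0=(-1.3311) x1=(-2.1512) x2=(0.5826)
step 34: x0=(-1.3432) x1=(-2.1531) x2=(0.5812)
step 35: x0=(-1.3584) x1=(-2.1536) x2=(0.5798)

pair (0,1), distance 0.6035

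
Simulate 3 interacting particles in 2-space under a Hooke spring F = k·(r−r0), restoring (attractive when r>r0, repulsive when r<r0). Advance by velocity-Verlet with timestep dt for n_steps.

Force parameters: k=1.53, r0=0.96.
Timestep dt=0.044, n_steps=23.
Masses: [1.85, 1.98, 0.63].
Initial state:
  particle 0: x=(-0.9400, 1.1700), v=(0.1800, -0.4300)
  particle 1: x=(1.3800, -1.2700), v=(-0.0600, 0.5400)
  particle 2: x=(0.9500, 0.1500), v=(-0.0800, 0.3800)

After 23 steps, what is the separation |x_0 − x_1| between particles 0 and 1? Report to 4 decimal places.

0.7630

step 0: x0=(-0.9400, 1.1700) x1=(1.3800, -1.2700) x2=(0.9500, 0.1500)
step 1: x0=(-0.9299, 1.1492) x1=(1.3760, -1.2446) x2=(0.9444, 0.1669)
step 2: x0=(-0.9156, 1.1249) x1=(1.3693, -1.2158) x2=(0.9347, 0.1839)
step 3: x0=(-0.8970, 1.0971) x1=(1.3600, -1.1839) x2=(0.9210, 0.2011)
step 4: x0=(-0.8744, 1.0659) x1=(1.3481, -1.1489) x2=(0.9035, 0.2183)
step 5: x0=(-0.8479, 1.0317) x1=(1.3337, -1.1109) x2=(0.8824, 0.2354)
step 6: x0=(-0.8176, 0.9944) x1=(1.3168, -1.0701) x2=(0.8579, 0.2523)
step 7: x0=(-0.7838, 0.9543) x1=(1.2975, -1.0265) x2=(0.8304, 0.2689)
step 8: x0=(-0.7465, 0.9116) x1=(1.2760, -0.9804) x2=(0.8002, 0.2851)
step 9: x0=(-0.7060, 0.8666) x1=(1.2523, -0.9319) x2=(0.7674, 0.3009)
step 10: x0=(-0.6627, 0.8193) x1=(1.2264, -0.8811) x2=(0.7326, 0.3161)
step 11: x0=(-0.6166, 0.7700) x1=(1.1987, -0.8283) x2=(0.6961, 0.3306)
step 12: x0=(-0.5682, 0.7190) x1=(1.1691, -0.7737) x2=(0.6583, 0.3445)
step 13: x0=(-0.5177, 0.6664) x1=(1.1379, -0.7174) x2=(0.6195, 0.3577)
step 14: x0=(-0.4653, 0.6126) x1=(1.1051, -0.6596) x2=(0.5802, 0.3702)
step 15: x0=(-0.4115, 0.5576) x1=(1.0710, -0.6006) x2=(0.5409, 0.3820)
step 16: x0=(-0.3564, 0.5017) x1=(1.0356, -0.5405) x2=(0.5018, 0.3931)
step 17: x0=(-0.3006, 0.4451) x1=(0.9993, -0.4795) x2=(0.4634, 0.4037)
step 18: x0=(-0.2442, 0.3879) x1=(0.9621, -0.4180) x2=(0.4262, 0.4140)
step 19: x0=(-0.1876, 0.3302) x1=(0.9242, -0.3559) x2=(0.3903, 0.4241)
step 20: x0=(-0.1312, 0.2722) x1=(0.8860, -0.2937) x2=(0.3562, 0.4347)
step 21: x0=(-0.0751, 0.2137) x1=(0.8475, -0.2313) x2=(0.3239, 0.4461)
step 22: x0=(-0.0196, 0.1549) x1=(0.8091, -0.1690) x2=(0.2933, 0.4591)
step 23: x0=(0.0351, 0.0955) x1=(0.7708, -0.1069) x2=(0.2641, 0.4743)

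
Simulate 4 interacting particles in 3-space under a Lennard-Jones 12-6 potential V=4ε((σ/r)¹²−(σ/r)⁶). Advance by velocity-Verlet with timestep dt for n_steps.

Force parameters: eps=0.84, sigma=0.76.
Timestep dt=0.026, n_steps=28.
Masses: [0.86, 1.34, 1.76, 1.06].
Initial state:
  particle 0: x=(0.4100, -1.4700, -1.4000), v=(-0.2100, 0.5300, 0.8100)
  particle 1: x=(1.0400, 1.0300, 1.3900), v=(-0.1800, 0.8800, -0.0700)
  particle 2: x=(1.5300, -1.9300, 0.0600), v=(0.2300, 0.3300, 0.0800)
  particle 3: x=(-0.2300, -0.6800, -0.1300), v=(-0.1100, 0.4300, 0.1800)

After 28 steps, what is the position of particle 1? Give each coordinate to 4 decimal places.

(0.9086, 1.6699, 1.3385)

step 0: x0=(0.4100, -1.4700, -1.4000) x1=(1.0400, 1.0300, 1.3900) x2=(1.5300, -1.9300, 0.0600) x3=(-0.2300, -0.6800, -0.1300)
step 1: x0=(0.4045, -1.4562, -1.3789) x1=(1.0353, 1.0529, 1.3882) x2=(1.5360, -1.9214, 0.0621) x3=(-0.2328, -0.6688, -0.1254)
step 2: x0=(0.3990, -1.4424, -1.3577) x1=(1.0306, 1.0758, 1.3864) x2=(1.5419, -1.9128, 0.0641) x3=(-0.2356, -0.6577, -0.1208)
step 3: x0=(0.3935, -1.4285, -1.3363) x1=(1.0260, 1.0986, 1.3845) x2=(1.5479, -1.9042, 0.0662) x3=(-0.2384, -0.6467, -0.1162)
step 4: x0=(0.3880, -1.4145, -1.3149) x1=(1.0213, 1.1215, 1.3827) x2=(1.5538, -1.8956, 0.0682) x3=(-0.2411, -0.6357, -0.1118)
step 5: x0=(0.3824, -1.4005, -1.2933) x1=(1.0166, 1.1444, 1.3809) x2=(1.5597, -1.8870, 0.0702) x3=(-0.2437, -0.6247, -0.1074)
step 6: x0=(0.3768, -1.3865, -1.2716) x1=(1.0119, 1.1672, 1.3791) x2=(1.5656, -1.8784, 0.0722) x3=(-0.2463, -0.6138, -0.1032)
step 7: x0=(0.3712, -1.3724, -1.2497) x1=(1.0072, 1.1901, 1.3772) x2=(1.5715, -1.8697, 0.0742) x3=(-0.2489, -0.6030, -0.0990)
step 8: x0=(0.3655, -1.3582, -1.2277) x1=(1.0025, 1.2130, 1.3754) x2=(1.5773, -1.8611, 0.0762) x3=(-0.2513, -0.5922, -0.0949)
step 9: x0=(0.3598, -1.3439, -1.2055) x1=(0.9978, 1.2358, 1.3736) x2=(1.5832, -1.8524, 0.0782) x3=(-0.2537, -0.5815, -0.0909)
step 10: x0=(0.3540, -1.3295, -1.1832) x1=(0.9931, 1.2587, 1.3717) x2=(1.5890, -1.8438, 0.0801) x3=(-0.2561, -0.5709, -0.0870)
step 11: x0=(0.3482, -1.3151, -1.1607) x1=(0.9885, 1.2816, 1.3699) x2=(1.5948, -1.8351, 0.0820) x3=(-0.2583, -0.5604, -0.0832)
step 12: x0=(0.3423, -1.3006, -1.1380) x1=(0.9838, 1.3044, 1.3680) x2=(1.6006, -1.8264, 0.0840) x3=(-0.2605, -0.5500, -0.0796)
step 13: x0=(0.3364, -1.2859, -1.1150) x1=(0.9791, 1.3273, 1.3662) x2=(1.6063, -1.8177, 0.0859) x3=(-0.2626, -0.5397, -0.0761)
step 14: x0=(0.3303, -1.2711, -1.0919) x1=(0.9744, 1.3501, 1.3644) x2=(1.6121, -1.8090, 0.0878) x3=(-0.2646, -0.5295, -0.0728)
step 15: x0=(0.3242, -1.2562, -1.0685) x1=(0.9697, 1.3730, 1.3625) x2=(1.6178, -1.8003, 0.0896) x3=(-0.2665, -0.5194, -0.0696)
step 16: x0=(0.3180, -1.2411, -1.0449) x1=(0.9650, 1.3958, 1.3607) x2=(1.6235, -1.7916, 0.0915) x3=(-0.2683, -0.5094, -0.0666)
step 17: x0=(0.3116, -1.2259, -1.0210) x1=(0.9603, 1.4187, 1.3588) x2=(1.6292, -1.7829, 0.0933) x3=(-0.2699, -0.4996, -0.0638)
step 18: x0=(0.3052, -1.2104, -0.9968) x1=(0.9556, 1.4415, 1.3570) x2=(1.6349, -1.7742, 0.0952) x3=(-0.2714, -0.4900, -0.0612)
step 19: x0=(0.2986, -1.1948, -0.9723) x1=(0.9509, 1.4644, 1.3551) x2=(1.6405, -1.7654, 0.0970) x3=(-0.2727, -0.4806, -0.0589)
step 20: x0=(0.2918, -1.1789, -0.9474) x1=(0.9462, 1.4872, 1.3533) x2=(1.6462, -1.7567, 0.0988) x3=(-0.2739, -0.4714, -0.0568)
step 21: x0=(0.2848, -1.1627, -0.9221) x1=(0.9415, 1.5100, 1.3514) x2=(1.6518, -1.7479, 0.1006) x3=(-0.2749, -0.4624, -0.0551)
step 22: x0=(0.2776, -1.1463, -0.8964) x1=(0.9368, 1.5329, 1.3496) x2=(1.6574, -1.7391, 0.1024) x3=(-0.2757, -0.4537, -0.0536)
step 23: x0=(0.2701, -1.1294, -0.8702) x1=(0.9321, 1.5557, 1.3477) x2=(1.6629, -1.7303, 0.1041) x3=(-0.2762, -0.4452, -0.0525)
step 24: x0=(0.2623, -1.1122, -0.8435) x1=(0.9274, 1.5786, 1.3459) x2=(1.6685, -1.7215, 0.1059) x3=(-0.2764, -0.4372, -0.0519)
step 25: x0=(0.2542, -1.0944, -0.8161) x1=(0.9227, 1.6014, 1.3440) x2=(1.6740, -1.7127, 0.1076) x3=(-0.2763, -0.4295, -0.0517)
step 26: x0=(0.2457, -1.0762, -0.7881) x1=(0.9180, 1.6242, 1.3422) x2=(1.6795, -1.7039, 0.1093) x3=(-0.2758, -0.4223, -0.0520)
step 27: x0=(0.2366, -1.0572, -0.7593) x1=(0.9133, 1.6471, 1.3403) x2=(1.6849, -1.6951, 0.1110) x3=(-0.2749, -0.4157, -0.0529)
step 28: x0=(0.2270, -1.0375, -0.7296) x1=(0.9086, 1.6699, 1.3385) x2=(1.6904, -1.6863, 0.1127) x3=(-0.2735, -0.4097, -0.0546)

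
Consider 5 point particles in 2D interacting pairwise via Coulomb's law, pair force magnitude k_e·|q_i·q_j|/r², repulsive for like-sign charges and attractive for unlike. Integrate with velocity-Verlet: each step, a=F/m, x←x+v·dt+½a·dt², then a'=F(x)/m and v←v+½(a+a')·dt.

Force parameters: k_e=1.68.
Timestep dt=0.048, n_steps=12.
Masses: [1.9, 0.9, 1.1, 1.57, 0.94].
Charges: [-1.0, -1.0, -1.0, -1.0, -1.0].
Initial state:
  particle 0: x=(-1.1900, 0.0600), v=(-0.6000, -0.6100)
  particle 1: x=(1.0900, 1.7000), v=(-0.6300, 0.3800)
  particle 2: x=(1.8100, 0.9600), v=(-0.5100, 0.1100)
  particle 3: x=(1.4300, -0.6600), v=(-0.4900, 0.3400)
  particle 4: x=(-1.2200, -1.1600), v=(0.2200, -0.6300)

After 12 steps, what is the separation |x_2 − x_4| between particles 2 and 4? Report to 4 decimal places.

step 0: x0=(-1.1900, 0.0600) x1=(1.0900, 1.7000) x2=(1.8100, 0.9600) x3=(1.4300, -0.6600) x4=(-1.2200, -1.1600)
step 1: x0=(-1.2191, 0.0313) x1=(1.0586, 1.7203) x2=(1.7871, 0.9648) x3=(1.4067, -0.6443) x4=(-1.2100, -1.1919)
step 2: x0=(-1.2489, 0.0039) x1=(1.0250, 1.7448) x2=(1.7672, 0.9689) x3=(1.3840, -0.6300) x4=(-1.2009, -1.2270)
step 3: x0=(-1.2794, -0.0224) x1=(0.9894, 1.7733) x2=(1.7504, 0.9723) x3=(1.3618, -0.6170) x4=(-1.1927, -1.2655)
step 4: x0=(-1.3107, -0.0475) x1=(0.9518, 1.8056) x2=(1.7363, 0.9751) x3=(1.3401, -0.6052) x4=(-1.1854, -1.3071)
step 5: x0=(-1.3427, -0.0714) x1=(0.9123, 1.8416) x2=(1.7249, 0.9775) x3=(1.3189, -0.5948) x4=(-1.1787, -1.3519)
step 6: x0=(-1.3755, -0.0944) x1=(0.8712, 1.8811) x2=(1.7161, 0.9796) x3=(1.2982, -0.5856) x4=(-1.1727, -1.3997)
step 7: x0=(-1.4091, -0.1163) x1=(0.8286, 1.9238) x2=(1.7098, 0.9817) x3=(1.2780, -0.5776) x4=(-1.1673, -1.4505)
step 8: x0=(-1.4436, -0.1373) x1=(0.7845, 1.9697) x2=(1.7057, 0.9837) x3=(1.2583, -0.5709) x4=(-1.1625, -1.5041)
step 9: x0=(-1.4788, -0.1575) x1=(0.7392, 2.0185) x2=(1.7038, 0.9859) x3=(1.2391, -0.5654) x4=(-1.1581, -1.5604)
step 10: x0=(-1.5148, -0.1769) x1=(0.6928, 2.0700) x2=(1.7039, 0.9884) x3=(1.2203, -0.5610) x4=(-1.1542, -1.6193)
step 11: x0=(-1.5517, -0.1955) x1=(0.6453, 2.1241) x2=(1.7061, 0.9912) x3=(1.2020, -0.5577) x4=(-1.1506, -1.6806)
step 12: x0=(-1.5893, -0.2135) x1=(0.5969, 2.1805) x2=(1.7100, 0.9945) x3=(1.1841, -0.5556) x4=(-1.1475, -1.7443)

3.9580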